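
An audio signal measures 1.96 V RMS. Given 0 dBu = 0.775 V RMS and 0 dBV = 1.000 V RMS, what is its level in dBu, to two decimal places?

+8.06 dBu

dBu = 20·log₁₀(V / 0.775 V).
20·log₁₀(1.96/0.775) = +8.06 dBu.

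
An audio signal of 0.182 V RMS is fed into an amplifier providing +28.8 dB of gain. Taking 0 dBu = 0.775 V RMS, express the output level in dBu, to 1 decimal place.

+16.2 dBu

Input level: 20·log₁₀(0.182/0.775) = -12.58 dBu.
Output: -12.58 + 28.8 = +16.2 dBu.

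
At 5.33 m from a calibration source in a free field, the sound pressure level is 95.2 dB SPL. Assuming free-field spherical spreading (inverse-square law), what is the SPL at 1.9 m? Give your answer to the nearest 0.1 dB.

104.2 dB SPL

For a point source in a free field, ΔL = −20·log₁₀(d₂/d₁).
ΔL = −20·log₁₀(1.9/5.33) = 8.96 dB, so L₂ = 95.2 + (8.96) = 104.2 dB SPL.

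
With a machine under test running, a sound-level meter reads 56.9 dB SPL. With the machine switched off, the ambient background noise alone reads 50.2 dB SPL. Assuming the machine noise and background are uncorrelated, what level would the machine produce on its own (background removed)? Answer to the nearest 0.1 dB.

55.9 dB SPL

Background correction is a power subtraction:
L_src = 10·log₁₀(10^(56.9/10) − 10^(50.2/10)) = 10·log₁₀(385100) = 55.9 dB SPL.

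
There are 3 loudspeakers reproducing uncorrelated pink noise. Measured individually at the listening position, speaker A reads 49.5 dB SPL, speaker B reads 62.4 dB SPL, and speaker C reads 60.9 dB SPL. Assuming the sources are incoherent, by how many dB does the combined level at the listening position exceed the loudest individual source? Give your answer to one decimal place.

2.5 dB

Uncorrelated sources add in intensity (power), not in dB.
L_total = 10·log₁₀(10^(49.5/10) + 10^(62.4/10) + 10^(60.9/10)) = 64.85 dB SPL.
Excess over the loudest (62.4 dB): 64.85 − 62.4 = 2.5 dB.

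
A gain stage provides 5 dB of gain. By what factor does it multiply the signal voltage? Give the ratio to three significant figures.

1.78

Voltage ratio = 10^(dB/20).
10^(5/20) = 10^(0.2500) = 1.78.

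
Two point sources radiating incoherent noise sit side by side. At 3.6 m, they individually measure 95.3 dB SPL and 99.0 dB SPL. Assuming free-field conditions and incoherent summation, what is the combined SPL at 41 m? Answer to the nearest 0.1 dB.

79.4 dB SPL

Combined at 3.6 m: 10·log₁₀(10^(95.3/10)+10^(99.0/10)) = 100.54 dB SPL.
Then apply −20·log₁₀(41/3.6) = -21.13 dB → 79.4 dB SPL.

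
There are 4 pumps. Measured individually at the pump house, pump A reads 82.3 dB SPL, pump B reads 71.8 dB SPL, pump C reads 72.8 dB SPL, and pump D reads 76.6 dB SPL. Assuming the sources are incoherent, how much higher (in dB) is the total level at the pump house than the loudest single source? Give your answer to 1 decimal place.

1.7 dB

Incoherent sources sum as intensities:
L_total = 10·log₁₀(10^(82.3/10) + 10^(71.8/10) + 10^(72.8/10) + 10^(76.6/10)) = 83.97 dB SPL.
Excess over the loudest (82.3 dB): 83.97 − 82.3 = 1.7 dB.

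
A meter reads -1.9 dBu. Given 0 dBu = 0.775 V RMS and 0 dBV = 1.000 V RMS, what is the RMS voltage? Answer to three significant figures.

0.623 V

V = 0.775 V × 10^(-1.9/20).
= 0.775 × 0.8035 = 0.623 V.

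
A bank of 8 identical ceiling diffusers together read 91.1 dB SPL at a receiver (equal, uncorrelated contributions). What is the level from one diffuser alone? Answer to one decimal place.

82.1 dB SPL

8 equal incoherent sources add 10·log₁₀(8) = 9.03 dB over one source.
L_one = 91.1 − 9.03 = 82.1 dB SPL.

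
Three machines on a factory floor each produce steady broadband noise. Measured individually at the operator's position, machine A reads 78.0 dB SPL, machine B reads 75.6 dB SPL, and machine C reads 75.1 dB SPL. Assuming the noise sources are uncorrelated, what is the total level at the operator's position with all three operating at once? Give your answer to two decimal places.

81.20 dB SPL

Add the sources as powers (linear), then convert back to dB:
L_total = 10·log₁₀(10^(78.0/10) + 10^(75.6/10) + 10^(75.1/10)) = 10·log₁₀(131800000) = 81.20 dB SPL.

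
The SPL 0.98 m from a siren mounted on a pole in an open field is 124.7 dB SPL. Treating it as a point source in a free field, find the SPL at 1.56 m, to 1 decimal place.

Free-field point source: level drops by 20·log₁₀ of the distance ratio.
ΔL = −20·log₁₀(1.56/0.98) = -4.04 dB, so L₂ = 124.7 + (-4.04) = 120.7 dB SPL.

120.7 dB SPL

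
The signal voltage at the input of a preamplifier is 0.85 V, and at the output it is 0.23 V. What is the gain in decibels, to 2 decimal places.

Voltage ratio → dB uses the 20·log₁₀ form:
20·log₁₀(0.23/0.85) = 20·log₁₀(0.2706) = -11.35 dB.

-11.35 dB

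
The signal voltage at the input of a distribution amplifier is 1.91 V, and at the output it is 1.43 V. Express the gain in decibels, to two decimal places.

-2.51 dB

For a voltage ratio, dB = 20·log₁₀(V₂/V₁).
20·log₁₀(1.43/1.91) = 20·log₁₀(0.7487) = -2.51 dB.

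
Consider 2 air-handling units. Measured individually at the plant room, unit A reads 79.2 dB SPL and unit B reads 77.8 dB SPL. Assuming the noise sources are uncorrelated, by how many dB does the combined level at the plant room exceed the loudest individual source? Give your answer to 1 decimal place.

2.4 dB

Incoherent sources sum as intensities:
L_total = 10·log₁₀(10^(79.2/10) + 10^(77.8/10)) = 81.57 dB SPL.
Excess over the loudest (79.2 dB): 81.57 − 79.2 = 2.4 dB.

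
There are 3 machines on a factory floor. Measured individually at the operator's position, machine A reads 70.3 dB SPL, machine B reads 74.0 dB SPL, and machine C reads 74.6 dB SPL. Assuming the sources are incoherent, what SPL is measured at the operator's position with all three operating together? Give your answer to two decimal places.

Uncorrelated sources add in intensity (power), not in dB.
L_total = 10·log₁₀(10^(70.3/10) + 10^(74.0/10) + 10^(74.6/10)) = 10·log₁₀(64670000) = 78.11 dB SPL.

78.11 dB SPL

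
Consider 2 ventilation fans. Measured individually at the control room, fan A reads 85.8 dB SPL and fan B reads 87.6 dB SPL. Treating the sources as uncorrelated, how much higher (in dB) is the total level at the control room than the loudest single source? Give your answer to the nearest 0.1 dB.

Add the sources as powers (linear), then convert back to dB:
L_total = 10·log₁₀(10^(85.8/10) + 10^(87.6/10)) = 89.80 dB SPL.
Excess over the loudest (87.6 dB): 89.80 − 87.6 = 2.2 dB.

2.2 dB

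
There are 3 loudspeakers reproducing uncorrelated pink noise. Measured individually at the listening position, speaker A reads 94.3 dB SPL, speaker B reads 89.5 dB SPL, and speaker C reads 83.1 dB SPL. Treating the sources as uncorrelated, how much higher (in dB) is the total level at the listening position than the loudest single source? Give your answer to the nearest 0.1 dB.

1.5 dB

Incoherent sources sum as intensities:
L_total = 10·log₁₀(10^(94.3/10) + 10^(89.5/10) + 10^(83.1/10)) = 95.78 dB SPL.
Excess over the loudest (94.3 dB): 95.78 − 94.3 = 1.5 dB.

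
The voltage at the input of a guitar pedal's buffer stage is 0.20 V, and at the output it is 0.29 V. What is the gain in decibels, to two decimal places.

3.23 dB

Voltage ratio → dB uses the 20·log₁₀ form:
20·log₁₀(0.29/0.20) = 20·log₁₀(1.450) = 3.23 dB.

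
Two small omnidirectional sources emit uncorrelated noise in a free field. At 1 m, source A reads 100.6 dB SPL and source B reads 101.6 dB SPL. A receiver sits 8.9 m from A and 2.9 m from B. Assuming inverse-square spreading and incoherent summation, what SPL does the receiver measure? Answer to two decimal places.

92.70 dB SPL

At the listener: L_A = 100.6 − 20·log₁₀(8.9) = 81.612 dB; L_B = 101.6 − 20·log₁₀(2.9) = 92.352 dB.
Combined: 10·log₁₀(10^(81.612/10)+10^(92.352/10)) = 92.70 dB SPL.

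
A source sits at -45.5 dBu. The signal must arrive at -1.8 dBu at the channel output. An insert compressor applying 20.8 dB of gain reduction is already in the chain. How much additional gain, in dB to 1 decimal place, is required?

64.5 dB

The required make-up gain is the shortfall in the dB sum.
G = -1.8 − (-45.5) + 20.8 = 64.5 dB.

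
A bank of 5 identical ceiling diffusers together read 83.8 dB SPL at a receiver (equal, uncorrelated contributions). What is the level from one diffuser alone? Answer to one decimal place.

76.8 dB SPL

5 equal incoherent sources add 10·log₁₀(5) = 6.99 dB over one source.
L_one = 83.8 − 6.99 = 76.8 dB SPL.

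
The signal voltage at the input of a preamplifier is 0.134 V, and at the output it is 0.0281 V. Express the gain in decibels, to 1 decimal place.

Voltage ratio → dB uses the 20·log₁₀ form:
20·log₁₀(0.0281/0.134) = 20·log₁₀(0.2097) = -13.6 dB.

-13.6 dB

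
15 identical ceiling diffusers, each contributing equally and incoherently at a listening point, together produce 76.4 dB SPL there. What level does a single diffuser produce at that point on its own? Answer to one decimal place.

64.6 dB SPL

15 equal incoherent sources add 10·log₁₀(15) = 11.76 dB over one source.
L_one = 76.4 − 11.76 = 64.6 dB SPL.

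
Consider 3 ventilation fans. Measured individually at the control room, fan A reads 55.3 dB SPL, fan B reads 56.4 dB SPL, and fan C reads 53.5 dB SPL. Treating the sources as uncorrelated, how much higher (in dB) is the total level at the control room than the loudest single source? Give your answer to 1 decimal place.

3.6 dB

Uncorrelated sources add in intensity (power), not in dB.
L_total = 10·log₁₀(10^(55.3/10) + 10^(56.4/10) + 10^(53.5/10)) = 60.00 dB SPL.
Excess over the loudest (56.4 dB): 60.00 − 56.4 = 3.6 dB.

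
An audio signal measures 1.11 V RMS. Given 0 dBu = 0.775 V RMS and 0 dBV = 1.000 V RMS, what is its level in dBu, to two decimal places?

dBu = 20·log₁₀(V / 0.775 V).
20·log₁₀(1.11/0.775) = +3.12 dBu.

+3.12 dBu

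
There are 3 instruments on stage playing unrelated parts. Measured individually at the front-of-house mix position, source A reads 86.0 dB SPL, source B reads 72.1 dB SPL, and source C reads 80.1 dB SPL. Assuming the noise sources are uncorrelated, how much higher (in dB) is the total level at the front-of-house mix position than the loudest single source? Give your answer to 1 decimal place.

1.1 dB

Uncorrelated sources add in intensity (power), not in dB.
L_total = 10·log₁₀(10^(86.0/10) + 10^(72.1/10) + 10^(80.1/10)) = 87.13 dB SPL.
Excess over the loudest (86.0 dB): 87.13 − 86.0 = 1.1 dB.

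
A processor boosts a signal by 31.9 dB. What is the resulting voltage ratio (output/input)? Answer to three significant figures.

Voltage ratio = 10^(dB/20).
10^(31.9/20) = 10^(1.595) = 39.4.

39.4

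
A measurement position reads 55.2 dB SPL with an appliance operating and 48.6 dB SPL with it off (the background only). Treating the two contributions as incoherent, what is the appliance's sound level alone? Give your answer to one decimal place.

Subtract intensities: L_src = 10·log₁₀(10^(L_total/10) − 10^(L_bg/10)).
L_src = 10·log₁₀(10^(55.2/10) − 10^(48.6/10)) = 10·log₁₀(258700) = 54.1 dB SPL.

54.1 dB SPL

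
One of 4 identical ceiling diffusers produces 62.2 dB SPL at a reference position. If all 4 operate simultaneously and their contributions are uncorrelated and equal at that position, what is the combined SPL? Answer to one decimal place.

68.2 dB SPL

4 equal incoherent sources raise the level by 10·log₁₀(4) = 6.02 dB.
L_total = 62.2 + 6.02 = 68.2 dB SPL.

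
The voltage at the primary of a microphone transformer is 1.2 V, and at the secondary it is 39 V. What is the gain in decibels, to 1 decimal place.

Voltage is an amplitude quantity, so gain = 20·log₁₀(V_out/V_in).
20·log₁₀(39/1.2) = 20·log₁₀(32.50) = 30.2 dB.

30.2 dB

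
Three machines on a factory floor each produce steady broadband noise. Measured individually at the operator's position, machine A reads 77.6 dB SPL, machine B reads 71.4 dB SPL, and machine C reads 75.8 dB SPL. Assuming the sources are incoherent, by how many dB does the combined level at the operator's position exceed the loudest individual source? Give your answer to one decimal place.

Add the sources as powers (linear), then convert back to dB:
L_total = 10·log₁₀(10^(77.6/10) + 10^(71.4/10) + 10^(75.8/10)) = 80.39 dB SPL.
Excess over the loudest (77.6 dB): 80.39 − 77.6 = 2.8 dB.

2.8 dB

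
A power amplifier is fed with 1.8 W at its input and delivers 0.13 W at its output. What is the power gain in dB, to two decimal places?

Power is a power quantity, so gain = 10·log₁₀(P_out/P_in).
10·log₁₀(0.13/1.8) = 10·log₁₀(0.07222) = -11.41 dB.

-11.41 dB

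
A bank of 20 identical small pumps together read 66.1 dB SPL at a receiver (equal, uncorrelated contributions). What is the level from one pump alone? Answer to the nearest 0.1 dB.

53.1 dB SPL

20 equal incoherent sources add 10·log₁₀(20) = 13.01 dB over one source.
L_one = 66.1 − 13.01 = 53.1 dB SPL.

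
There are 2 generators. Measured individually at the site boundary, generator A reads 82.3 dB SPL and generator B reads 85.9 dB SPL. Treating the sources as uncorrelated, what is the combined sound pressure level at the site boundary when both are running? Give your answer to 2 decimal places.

Incoherent sources sum as intensities:
L_total = 10·log₁₀(10^(82.3/10) + 10^(85.9/10)) = 10·log₁₀(558900000) = 87.47 dB SPL.

87.47 dB SPL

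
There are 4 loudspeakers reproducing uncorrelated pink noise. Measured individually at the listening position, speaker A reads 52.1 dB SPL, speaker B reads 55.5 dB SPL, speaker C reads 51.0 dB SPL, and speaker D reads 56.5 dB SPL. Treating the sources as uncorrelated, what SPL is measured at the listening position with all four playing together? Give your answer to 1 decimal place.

60.4 dB SPL

Incoherent sources sum as intensities:
L_total = 10·log₁₀(10^(52.1/10) + 10^(55.5/10) + 10^(51.0/10) + 10^(56.5/10)) = 10·log₁₀(1090000) = 60.4 dB SPL.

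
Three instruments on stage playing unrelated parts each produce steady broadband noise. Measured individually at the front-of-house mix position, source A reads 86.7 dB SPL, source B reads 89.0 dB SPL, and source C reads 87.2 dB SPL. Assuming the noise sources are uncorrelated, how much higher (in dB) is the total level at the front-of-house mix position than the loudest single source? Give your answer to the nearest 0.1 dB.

3.5 dB

Uncorrelated sources add in intensity (power), not in dB.
L_total = 10·log₁₀(10^(86.7/10) + 10^(89.0/10) + 10^(87.2/10)) = 92.52 dB SPL.
Excess over the loudest (89.0 dB): 92.52 − 89.0 = 3.5 dB.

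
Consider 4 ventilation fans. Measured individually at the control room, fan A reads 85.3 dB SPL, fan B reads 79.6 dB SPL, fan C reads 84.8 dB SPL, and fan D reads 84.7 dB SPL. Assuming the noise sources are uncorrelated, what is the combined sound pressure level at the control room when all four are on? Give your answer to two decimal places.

Uncorrelated sources add in intensity (power), not in dB.
L_total = 10·log₁₀(10^(85.3/10) + 10^(79.6/10) + 10^(84.8/10) + 10^(84.7/10)) = 10·log₁₀(1027000000) = 90.12 dB SPL.

90.12 dB SPL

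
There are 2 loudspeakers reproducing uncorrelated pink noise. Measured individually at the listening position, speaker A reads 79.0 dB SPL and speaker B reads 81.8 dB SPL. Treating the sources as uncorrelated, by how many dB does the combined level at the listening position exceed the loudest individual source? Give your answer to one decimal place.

Uncorrelated sources add in intensity (power), not in dB.
L_total = 10·log₁₀(10^(79.0/10) + 10^(81.8/10)) = 83.63 dB SPL.
Excess over the loudest (81.8 dB): 83.63 − 81.8 = 1.8 dB.

1.8 dB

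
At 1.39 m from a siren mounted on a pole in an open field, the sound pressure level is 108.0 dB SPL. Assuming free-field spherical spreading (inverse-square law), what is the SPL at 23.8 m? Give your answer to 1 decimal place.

83.3 dB SPL

Inverse-square spreading gives ΔL = −20·log₁₀(d₂/d₁).
ΔL = −20·log₁₀(23.8/1.39) = -24.67 dB, so L₂ = 108.0 + (-24.67) = 83.3 dB SPL.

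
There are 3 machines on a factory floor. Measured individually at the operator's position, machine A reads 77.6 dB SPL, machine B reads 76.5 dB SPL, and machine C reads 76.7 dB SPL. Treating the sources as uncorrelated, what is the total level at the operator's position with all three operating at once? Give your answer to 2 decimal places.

Add the sources as powers (linear), then convert back to dB:
L_total = 10·log₁₀(10^(77.6/10) + 10^(76.5/10) + 10^(76.7/10)) = 10·log₁₀(149000000) = 81.73 dB SPL.

81.73 dB SPL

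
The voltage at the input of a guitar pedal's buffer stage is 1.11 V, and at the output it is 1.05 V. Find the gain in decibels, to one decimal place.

-0.5 dB

Voltage is an amplitude quantity, so gain = 20·log₁₀(V_out/V_in).
20·log₁₀(1.05/1.11) = 20·log₁₀(0.9459) = -0.5 dB.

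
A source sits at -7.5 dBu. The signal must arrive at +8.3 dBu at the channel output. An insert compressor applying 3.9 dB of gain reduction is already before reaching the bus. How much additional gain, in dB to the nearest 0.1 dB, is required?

19.7 dB

The required make-up gain is the shortfall in the dB sum.
G = +8.3 − (-7.5) + 3.9 = 19.7 dB.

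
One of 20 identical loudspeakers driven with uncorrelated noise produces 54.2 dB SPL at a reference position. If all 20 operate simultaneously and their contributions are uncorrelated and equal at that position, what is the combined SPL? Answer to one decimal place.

20 equal incoherent sources raise the level by 10·log₁₀(20) = 13.01 dB.
L_total = 54.2 + 13.01 = 67.2 dB SPL.

67.2 dB SPL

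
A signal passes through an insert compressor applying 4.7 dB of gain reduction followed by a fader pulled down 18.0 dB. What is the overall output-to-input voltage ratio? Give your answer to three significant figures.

Net gain = (−4.7) + (−18.0) = -22.7 dB.
Voltage ratio = 10^(-22.7/20) = 0.0733.

0.0733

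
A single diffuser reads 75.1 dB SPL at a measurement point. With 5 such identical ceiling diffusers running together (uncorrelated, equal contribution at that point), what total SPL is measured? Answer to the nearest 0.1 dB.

5 equal incoherent sources raise the level by 10·log₁₀(5) = 6.99 dB.
L_total = 75.1 + 6.99 = 82.1 dB SPL.

82.1 dB SPL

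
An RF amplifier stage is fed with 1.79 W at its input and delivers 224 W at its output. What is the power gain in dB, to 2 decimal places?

20.97 dB

Power ratio → dB uses the 10·log₁₀ form:
10·log₁₀(224/1.79) = 10·log₁₀(125.1) = 20.97 dB.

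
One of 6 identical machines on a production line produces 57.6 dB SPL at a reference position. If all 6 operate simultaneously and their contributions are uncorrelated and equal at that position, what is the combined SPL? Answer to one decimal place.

6 equal incoherent sources raise the level by 10·log₁₀(6) = 7.78 dB.
L_total = 57.6 + 7.78 = 65.4 dB SPL.

65.4 dB SPL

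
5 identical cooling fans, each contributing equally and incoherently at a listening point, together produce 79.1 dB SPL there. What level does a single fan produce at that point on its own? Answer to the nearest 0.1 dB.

72.1 dB SPL

5 equal incoherent sources add 10·log₁₀(5) = 6.99 dB over one source.
L_one = 79.1 − 6.99 = 72.1 dB SPL.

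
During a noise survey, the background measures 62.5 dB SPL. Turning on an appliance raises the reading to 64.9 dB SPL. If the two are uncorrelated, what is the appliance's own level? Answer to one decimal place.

61.2 dB SPL

Subtract intensities: L_src = 10·log₁₀(10^(L_total/10) − 10^(L_bg/10)).
L_src = 10·log₁₀(10^(64.9/10) − 10^(62.5/10)) = 10·log₁₀(1312000) = 61.2 dB SPL.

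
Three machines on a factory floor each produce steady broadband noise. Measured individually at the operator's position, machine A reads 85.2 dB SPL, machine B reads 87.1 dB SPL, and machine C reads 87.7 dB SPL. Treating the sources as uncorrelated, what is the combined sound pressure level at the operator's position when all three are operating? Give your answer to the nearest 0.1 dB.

Add the sources as powers (linear), then convert back to dB:
L_total = 10·log₁₀(10^(85.2/10) + 10^(87.1/10) + 10^(87.7/10)) = 10·log₁₀(1433000000) = 91.6 dB SPL.

91.6 dB SPL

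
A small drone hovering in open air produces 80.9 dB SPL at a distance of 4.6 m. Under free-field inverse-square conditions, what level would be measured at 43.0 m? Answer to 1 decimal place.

61.5 dB SPL

Free-field point source: level drops by 20·log₁₀ of the distance ratio.
ΔL = −20·log₁₀(43.0/4.6) = -19.41 dB, so L₂ = 80.9 + (-19.41) = 61.5 dB SPL.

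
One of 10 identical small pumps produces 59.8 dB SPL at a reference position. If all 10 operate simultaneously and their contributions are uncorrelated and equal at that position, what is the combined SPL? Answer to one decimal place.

10 equal incoherent sources raise the level by 10·log₁₀(10) = 10.00 dB.
L_total = 59.8 + 10.00 = 69.8 dB SPL.

69.8 dB SPL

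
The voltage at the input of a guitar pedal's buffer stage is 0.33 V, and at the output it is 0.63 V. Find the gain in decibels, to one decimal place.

Voltage ratio → dB uses the 20·log₁₀ form:
20·log₁₀(0.63/0.33) = 20·log₁₀(1.909) = 5.6 dB.

5.6 dB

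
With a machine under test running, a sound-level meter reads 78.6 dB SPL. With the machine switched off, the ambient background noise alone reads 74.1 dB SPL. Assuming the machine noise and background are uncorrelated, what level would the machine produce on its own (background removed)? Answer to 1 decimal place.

Background correction is a power subtraction:
L_src = 10·log₁₀(10^(78.6/10) − 10^(74.1/10)) = 10·log₁₀(46740000) = 76.7 dB SPL.

76.7 dB SPL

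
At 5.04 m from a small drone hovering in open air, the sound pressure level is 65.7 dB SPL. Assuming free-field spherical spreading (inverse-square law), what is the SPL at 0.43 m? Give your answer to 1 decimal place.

87.1 dB SPL

Free-field point source: level drops by 20·log₁₀ of the distance ratio.
ΔL = −20·log₁₀(0.43/5.04) = 21.38 dB, so L₂ = 65.7 + (21.38) = 87.1 dB SPL.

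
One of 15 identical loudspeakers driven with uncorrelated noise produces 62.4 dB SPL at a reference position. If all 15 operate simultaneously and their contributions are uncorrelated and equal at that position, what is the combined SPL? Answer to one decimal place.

15 equal incoherent sources raise the level by 10·log₁₀(15) = 11.76 dB.
L_total = 62.4 + 11.76 = 74.2 dB SPL.

74.2 dB SPL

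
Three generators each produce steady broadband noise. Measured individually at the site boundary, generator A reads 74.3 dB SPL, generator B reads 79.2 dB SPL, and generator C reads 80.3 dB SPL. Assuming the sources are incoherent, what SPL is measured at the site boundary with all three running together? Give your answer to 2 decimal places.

83.37 dB SPL

Uncorrelated sources add in intensity (power), not in dB.
L_total = 10·log₁₀(10^(74.3/10) + 10^(79.2/10) + 10^(80.3/10)) = 10·log₁₀(217200000) = 83.37 dB SPL.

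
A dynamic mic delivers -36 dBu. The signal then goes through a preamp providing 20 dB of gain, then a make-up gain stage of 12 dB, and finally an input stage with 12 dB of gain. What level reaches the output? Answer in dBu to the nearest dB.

Cascaded gains and losses add directly in dB.
-36 + 20 + 12 + 12 = +8 dBu.

+8 dBu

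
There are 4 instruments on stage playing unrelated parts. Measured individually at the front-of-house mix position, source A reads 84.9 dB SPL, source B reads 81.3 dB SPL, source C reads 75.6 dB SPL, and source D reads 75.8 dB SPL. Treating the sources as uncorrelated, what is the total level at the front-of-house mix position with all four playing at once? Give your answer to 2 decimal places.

87.15 dB SPL

Incoherent sources sum as intensities:
L_total = 10·log₁₀(10^(84.9/10) + 10^(81.3/10) + 10^(75.6/10) + 10^(75.8/10)) = 10·log₁₀(518300000) = 87.15 dB SPL.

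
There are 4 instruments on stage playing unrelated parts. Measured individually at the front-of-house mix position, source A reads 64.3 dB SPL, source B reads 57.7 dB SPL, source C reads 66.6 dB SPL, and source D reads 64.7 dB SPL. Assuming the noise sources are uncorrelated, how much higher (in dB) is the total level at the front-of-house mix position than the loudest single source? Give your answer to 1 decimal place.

3.7 dB

Add the sources as powers (linear), then convert back to dB:
L_total = 10·log₁₀(10^(64.3/10) + 10^(57.7/10) + 10^(66.6/10) + 10^(64.7/10)) = 70.34 dB SPL.
Excess over the loudest (66.6 dB): 70.34 − 66.6 = 3.7 dB.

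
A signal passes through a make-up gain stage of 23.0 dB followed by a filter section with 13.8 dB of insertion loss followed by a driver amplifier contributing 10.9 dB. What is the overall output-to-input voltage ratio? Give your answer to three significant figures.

Net gain = 23.0 + (−13.8) + 10.9 = 20.1 dB.
Voltage ratio = 10^(20.1/20) = 10.1.

10.1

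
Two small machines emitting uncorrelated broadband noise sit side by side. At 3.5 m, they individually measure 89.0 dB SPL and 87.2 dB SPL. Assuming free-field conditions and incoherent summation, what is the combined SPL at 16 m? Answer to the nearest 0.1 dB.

78.0 dB SPL

Combined at 3.5 m: 10·log₁₀(10^(89.0/10)+10^(87.2/10)) = 91.20 dB SPL.
Then apply −20·log₁₀(16/3.5) = -13.20 dB → 78.0 dB SPL.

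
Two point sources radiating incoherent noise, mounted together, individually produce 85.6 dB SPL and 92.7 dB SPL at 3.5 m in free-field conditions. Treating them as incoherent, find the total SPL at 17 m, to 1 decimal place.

79.7 dB SPL

Combined at 3.5 m: 10·log₁₀(10^(85.6/10)+10^(92.7/10)) = 93.47 dB SPL.
Then apply −20·log₁₀(17/3.5) = -13.73 dB → 79.7 dB SPL.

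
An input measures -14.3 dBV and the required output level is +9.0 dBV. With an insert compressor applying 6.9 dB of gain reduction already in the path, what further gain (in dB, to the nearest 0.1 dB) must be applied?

The required make-up gain is the shortfall in the dB sum.
G = +9.0 − (-14.3) + 6.9 = 30.2 dB.

30.2 dB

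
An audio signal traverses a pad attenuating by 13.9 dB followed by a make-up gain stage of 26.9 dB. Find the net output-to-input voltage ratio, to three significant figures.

4.47

Net gain = (−13.9) + 26.9 = 13.0 dB.
Voltage ratio = 10^(13.0/20) = 4.47.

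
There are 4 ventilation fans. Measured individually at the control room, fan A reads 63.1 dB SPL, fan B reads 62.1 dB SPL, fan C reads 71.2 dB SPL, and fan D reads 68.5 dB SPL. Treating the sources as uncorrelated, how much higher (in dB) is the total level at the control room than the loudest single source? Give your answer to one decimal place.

2.6 dB

Incoherent sources sum as intensities:
L_total = 10·log₁₀(10^(63.1/10) + 10^(62.1/10) + 10^(71.2/10) + 10^(68.5/10)) = 73.79 dB SPL.
Excess over the loudest (71.2 dB): 73.79 − 71.2 = 2.6 dB.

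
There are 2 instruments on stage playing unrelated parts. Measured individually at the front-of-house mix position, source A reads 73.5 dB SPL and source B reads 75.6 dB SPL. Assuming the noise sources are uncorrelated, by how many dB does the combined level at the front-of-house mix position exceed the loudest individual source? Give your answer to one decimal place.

2.1 dB

Uncorrelated sources add in intensity (power), not in dB.
L_total = 10·log₁₀(10^(73.5/10) + 10^(75.6/10)) = 77.69 dB SPL.
Excess over the loudest (75.6 dB): 77.69 − 75.6 = 2.1 dB.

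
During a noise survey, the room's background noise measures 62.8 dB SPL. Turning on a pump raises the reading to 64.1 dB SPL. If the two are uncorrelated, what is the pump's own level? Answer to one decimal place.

58.2 dB SPL

Remove the background by subtracting linear intensities:
L_src = 10·log₁₀(10^(64.1/10) − 10^(62.8/10)) = 10·log₁₀(664900) = 58.2 dB SPL.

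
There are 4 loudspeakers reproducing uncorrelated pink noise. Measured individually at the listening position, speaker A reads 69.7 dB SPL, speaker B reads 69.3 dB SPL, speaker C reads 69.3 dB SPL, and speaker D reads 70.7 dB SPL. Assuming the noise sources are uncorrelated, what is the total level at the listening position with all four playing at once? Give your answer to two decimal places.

Uncorrelated sources add in intensity (power), not in dB.
L_total = 10·log₁₀(10^(69.7/10) + 10^(69.3/10) + 10^(69.3/10) + 10^(70.7/10)) = 10·log₁₀(38100000) = 75.81 dB SPL.

75.81 dB SPL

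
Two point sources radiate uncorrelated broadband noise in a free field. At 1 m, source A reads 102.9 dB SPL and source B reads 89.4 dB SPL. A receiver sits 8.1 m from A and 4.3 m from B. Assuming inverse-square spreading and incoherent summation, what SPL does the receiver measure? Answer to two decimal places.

85.37 dB SPL

At the listener: L_A = 102.9 − 20·log₁₀(8.1) = 84.730 dB; L_B = 89.4 − 20·log₁₀(4.3) = 76.731 dB.
Combined: 10·log₁₀(10^(84.730/10)+10^(76.731/10)) = 85.37 dB SPL.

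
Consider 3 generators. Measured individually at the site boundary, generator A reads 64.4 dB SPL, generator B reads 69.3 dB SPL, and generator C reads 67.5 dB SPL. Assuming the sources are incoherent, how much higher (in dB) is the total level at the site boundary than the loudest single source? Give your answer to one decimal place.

3.0 dB

Uncorrelated sources add in intensity (power), not in dB.
L_total = 10·log₁₀(10^(64.4/10) + 10^(69.3/10) + 10^(67.5/10)) = 72.28 dB SPL.
Excess over the loudest (69.3 dB): 72.28 − 69.3 = 3.0 dB.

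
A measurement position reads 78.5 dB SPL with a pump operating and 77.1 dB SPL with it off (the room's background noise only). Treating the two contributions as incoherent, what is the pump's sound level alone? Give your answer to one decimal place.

72.9 dB SPL

Background correction is a power subtraction:
L_src = 10·log₁₀(10^(78.5/10) − 10^(77.1/10)) = 10·log₁₀(19510000) = 72.9 dB SPL.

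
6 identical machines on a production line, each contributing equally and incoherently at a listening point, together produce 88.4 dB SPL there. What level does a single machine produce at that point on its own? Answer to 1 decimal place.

80.6 dB SPL

6 equal incoherent sources add 10·log₁₀(6) = 7.78 dB over one source.
L_one = 88.4 − 7.78 = 80.6 dB SPL.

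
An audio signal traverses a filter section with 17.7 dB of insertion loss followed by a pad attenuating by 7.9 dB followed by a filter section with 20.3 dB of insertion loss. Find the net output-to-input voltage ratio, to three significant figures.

0.00507

Net gain = (−17.7) + (−7.9) + (−20.3) = -45.9 dB.
Voltage ratio = 10^(-45.9/20) = 0.00507.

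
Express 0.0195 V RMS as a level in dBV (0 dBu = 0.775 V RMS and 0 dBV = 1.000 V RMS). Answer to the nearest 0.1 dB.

dBV = 20·log₁₀(V / 1.000 V).
20·log₁₀(0.0195/1.000) = -34.2 dBV.

-34.2 dBV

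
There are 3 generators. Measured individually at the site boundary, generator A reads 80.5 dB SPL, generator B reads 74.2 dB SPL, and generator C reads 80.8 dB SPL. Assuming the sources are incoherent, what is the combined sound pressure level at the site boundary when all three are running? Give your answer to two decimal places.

84.13 dB SPL

Add the sources as powers (linear), then convert back to dB:
L_total = 10·log₁₀(10^(80.5/10) + 10^(74.2/10) + 10^(80.8/10)) = 10·log₁₀(258700000) = 84.13 dB SPL.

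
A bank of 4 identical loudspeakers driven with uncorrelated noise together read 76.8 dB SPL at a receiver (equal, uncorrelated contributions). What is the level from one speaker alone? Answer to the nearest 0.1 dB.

4 equal incoherent sources add 10·log₁₀(4) = 6.02 dB over one source.
L_one = 76.8 − 6.02 = 70.8 dB SPL.

70.8 dB SPL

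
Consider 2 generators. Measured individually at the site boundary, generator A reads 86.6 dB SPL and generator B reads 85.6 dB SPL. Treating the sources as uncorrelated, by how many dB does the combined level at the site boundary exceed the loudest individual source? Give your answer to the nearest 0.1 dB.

2.5 dB

Add the sources as powers (linear), then convert back to dB:
L_total = 10·log₁₀(10^(86.6/10) + 10^(85.6/10)) = 89.14 dB SPL.
Excess over the loudest (86.6 dB): 89.14 − 86.6 = 2.5 dB.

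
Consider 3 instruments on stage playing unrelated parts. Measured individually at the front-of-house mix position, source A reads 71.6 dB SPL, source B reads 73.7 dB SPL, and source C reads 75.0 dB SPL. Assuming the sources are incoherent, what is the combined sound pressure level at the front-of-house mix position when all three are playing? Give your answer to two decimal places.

Add the sources as powers (linear), then convert back to dB:
L_total = 10·log₁₀(10^(71.6/10) + 10^(73.7/10) + 10^(75.0/10)) = 10·log₁₀(69520000) = 78.42 dB SPL.

78.42 dB SPL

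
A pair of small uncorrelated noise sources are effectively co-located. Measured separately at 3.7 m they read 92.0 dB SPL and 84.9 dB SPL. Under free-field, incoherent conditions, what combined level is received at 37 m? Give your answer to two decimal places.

Combined at 3.7 m: 10·log₁₀(10^(92.0/10)+10^(84.9/10)) = 92.774 dB SPL.
Then apply −20·log₁₀(37/3.7) = -20.000 dB → 72.77 dB SPL.

72.77 dB SPL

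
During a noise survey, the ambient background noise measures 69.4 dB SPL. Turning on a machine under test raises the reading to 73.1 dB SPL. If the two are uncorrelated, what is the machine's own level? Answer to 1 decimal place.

70.7 dB SPL

Remove the background by subtracting linear intensities:
L_src = 10·log₁₀(10^(73.1/10) − 10^(69.4/10)) = 10·log₁₀(11710000) = 70.7 dB SPL.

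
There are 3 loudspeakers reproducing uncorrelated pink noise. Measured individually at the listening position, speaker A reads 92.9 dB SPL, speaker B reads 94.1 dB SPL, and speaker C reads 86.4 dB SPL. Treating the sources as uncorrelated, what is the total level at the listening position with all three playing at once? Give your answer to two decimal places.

Incoherent sources sum as intensities:
L_total = 10·log₁₀(10^(92.9/10) + 10^(94.1/10) + 10^(86.4/10)) = 10·log₁₀(4957000000) = 96.95 dB SPL.

96.95 dB SPL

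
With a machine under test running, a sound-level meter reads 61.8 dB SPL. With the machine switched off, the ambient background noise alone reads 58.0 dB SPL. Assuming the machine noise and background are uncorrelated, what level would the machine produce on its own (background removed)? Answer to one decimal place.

Background correction is a power subtraction:
L_src = 10·log₁₀(10^(61.8/10) − 10^(58.0/10)) = 10·log₁₀(882600) = 59.5 dB SPL.

59.5 dB SPL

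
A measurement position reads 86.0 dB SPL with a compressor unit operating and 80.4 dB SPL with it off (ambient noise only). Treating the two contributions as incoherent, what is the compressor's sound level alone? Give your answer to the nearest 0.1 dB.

84.6 dB SPL

Remove the background by subtracting linear intensities:
L_src = 10·log₁₀(10^(86.0/10) − 10^(80.4/10)) = 10·log₁₀(288500000) = 84.6 dB SPL.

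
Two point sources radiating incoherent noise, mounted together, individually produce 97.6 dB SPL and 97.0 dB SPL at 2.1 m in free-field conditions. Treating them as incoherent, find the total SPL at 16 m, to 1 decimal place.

Combined at 2.1 m: 10·log₁₀(10^(97.6/10)+10^(97.0/10)) = 100.32 dB SPL.
Then apply −20·log₁₀(16/2.1) = -17.64 dB → 82.7 dB SPL.

82.7 dB SPL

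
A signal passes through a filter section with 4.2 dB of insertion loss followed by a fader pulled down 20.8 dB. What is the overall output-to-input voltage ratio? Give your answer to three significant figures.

Net gain = (−4.2) + (−20.8) = -25.0 dB.
Voltage ratio = 10^(-25.0/20) = 0.0562.

0.0562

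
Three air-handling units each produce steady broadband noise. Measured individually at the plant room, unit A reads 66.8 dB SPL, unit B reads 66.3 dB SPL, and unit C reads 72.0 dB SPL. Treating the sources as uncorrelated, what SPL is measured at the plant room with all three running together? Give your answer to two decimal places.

73.96 dB SPL

Uncorrelated sources add in intensity (power), not in dB.
L_total = 10·log₁₀(10^(66.8/10) + 10^(66.3/10) + 10^(72.0/10)) = 10·log₁₀(24900000) = 73.96 dB SPL.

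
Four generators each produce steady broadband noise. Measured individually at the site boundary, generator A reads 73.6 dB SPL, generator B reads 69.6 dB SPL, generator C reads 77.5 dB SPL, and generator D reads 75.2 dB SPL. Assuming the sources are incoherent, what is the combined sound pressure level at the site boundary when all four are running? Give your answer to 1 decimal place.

80.8 dB SPL

Uncorrelated sources add in intensity (power), not in dB.
L_total = 10·log₁₀(10^(73.6/10) + 10^(69.6/10) + 10^(77.5/10) + 10^(75.2/10)) = 10·log₁₀(121400000) = 80.8 dB SPL.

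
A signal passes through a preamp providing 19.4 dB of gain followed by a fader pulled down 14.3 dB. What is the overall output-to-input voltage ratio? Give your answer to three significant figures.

Net gain = 19.4 + (−14.3) = 5.1 dB.
Voltage ratio = 10^(5.1/20) = 1.80.

1.80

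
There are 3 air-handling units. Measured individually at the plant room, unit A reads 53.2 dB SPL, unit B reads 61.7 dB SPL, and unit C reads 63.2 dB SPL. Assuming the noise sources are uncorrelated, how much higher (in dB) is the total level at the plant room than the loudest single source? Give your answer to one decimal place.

Uncorrelated sources add in intensity (power), not in dB.
L_total = 10·log₁₀(10^(53.2/10) + 10^(61.7/10) + 10^(63.2/10)) = 65.77 dB SPL.
Excess over the loudest (63.2 dB): 65.77 − 63.2 = 2.6 dB.

2.6 dB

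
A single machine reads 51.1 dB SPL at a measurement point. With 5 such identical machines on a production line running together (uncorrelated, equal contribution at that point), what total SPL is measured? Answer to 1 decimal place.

58.1 dB SPL

5 equal incoherent sources raise the level by 10·log₁₀(5) = 6.99 dB.
L_total = 51.1 + 6.99 = 58.1 dB SPL.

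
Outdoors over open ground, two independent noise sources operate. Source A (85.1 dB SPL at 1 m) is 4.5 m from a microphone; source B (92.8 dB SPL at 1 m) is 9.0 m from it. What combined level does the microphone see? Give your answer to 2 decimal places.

At the listener: L_A = 85.1 − 20·log₁₀(4.5) = 72.036 dB; L_B = 92.8 − 20·log₁₀(9.0) = 73.715 dB.
Combined: 10·log₁₀(10^(72.036/10)+10^(73.715/10)) = 75.97 dB SPL.

75.97 dB SPL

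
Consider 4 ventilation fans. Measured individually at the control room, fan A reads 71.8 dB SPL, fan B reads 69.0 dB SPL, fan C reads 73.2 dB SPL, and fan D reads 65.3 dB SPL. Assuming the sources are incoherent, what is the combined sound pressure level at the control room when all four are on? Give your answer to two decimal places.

Add the sources as powers (linear), then convert back to dB:
L_total = 10·log₁₀(10^(71.8/10) + 10^(69.0/10) + 10^(73.2/10) + 10^(65.3/10)) = 10·log₁₀(47360000) = 76.75 dB SPL.

76.75 dB SPL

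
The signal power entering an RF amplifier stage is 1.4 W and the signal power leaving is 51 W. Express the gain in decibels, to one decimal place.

15.6 dB

Power is a power quantity, so gain = 10·log₁₀(P_out/P_in).
10·log₁₀(51/1.4) = 10·log₁₀(36.43) = 15.6 dB.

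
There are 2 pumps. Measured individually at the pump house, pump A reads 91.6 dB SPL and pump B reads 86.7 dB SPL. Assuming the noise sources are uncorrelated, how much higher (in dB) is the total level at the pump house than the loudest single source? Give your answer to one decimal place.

1.2 dB

Incoherent sources sum as intensities:
L_total = 10·log₁₀(10^(91.6/10) + 10^(86.7/10)) = 92.82 dB SPL.
Excess over the loudest (91.6 dB): 92.82 − 91.6 = 1.2 dB.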